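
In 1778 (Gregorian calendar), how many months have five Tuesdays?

4

A month of length L has five Tuesdays iff its first Tuesday is on day ≤ L−28 (so day 1–3 in a 31-day month, 1–2 in a 30-day month, day 1 in a leap February).
Checking each month of 1778: Jan starts Thu (31d); Feb starts Sun (28d); Mar starts Sun (31d) ✓; Apr starts Wed (30d); May starts Fri (31d); Jun starts Mon (30d) ✓; Jul starts Wed (31d); Aug starts Sat (31d); Sep starts Tue (30d) ✓; Oct starts Thu (31d); Nov starts Sun (30d); Dec starts Tue (31d) ✓.
Five-Tuesday months: March, June, September, December → 4.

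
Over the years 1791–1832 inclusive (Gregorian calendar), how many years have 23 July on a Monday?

7

Track 23 July's weekday year by year (advancing +1, or +2 across a Feb 29):
  1791: Sat  1792: Mon (+2) ✓  1793: Tue (+1)  1794: Wed (+1)  1795: Thu (+1)
  1796: Sat (+2)  1797: Sun (+1)  1798: Mon (+1) ✓  1799: Tue (+1)  1800: Wed (+1)
  1801: Thu (+1)  1802: Fri (+1)  1803: Sat (+1)  1804: Mon (+2) ✓  … (14 more years) …
  1819: Fri (+1)  1820: Sun (+2)  1821: Mon (+1) ✓  1822: Tue (+1)  1823: Wed (+1)
  1824: Fri (+2)  1825: Sat (+1)  1826: Sun (+1)  1827: Mon (+1) ✓  1828: Wed (+2)
  1829: Thu (+1)  1830: Fri (+1)  1831: Sat (+1)  1832: Mon (+2) ✓
Monday years: 1792, 1798, 1804, 1810, 1821, 1827, 1832 — 7 in total.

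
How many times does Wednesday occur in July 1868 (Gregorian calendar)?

5

July 1868 has 31 days and begins on Wednesday.
The first Wednesday is July 1.
Wednesdays fall on 1, 8, 15, 22, 29 — that's 5.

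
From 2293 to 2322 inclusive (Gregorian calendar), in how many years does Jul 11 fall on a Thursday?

5

Track Jul 11's weekday year by year (advancing +1, or +2 across a Feb 29):
  2293: Tue  2294: Wed (+1)  2295: Thu (+1) ✓  2296: Sat (+2)  2297: Sun (+1)
  2298: Mon (+1)  2299: Tue (+1)  2300: Wed (+1)  2301: Thu (+1) ✓  2302: Fri (+1)
  2303: Sat (+1)  2304: Mon (+2)  2305: Tue (+1)  2306: Wed (+1)  2307: Thu (+1) ✓
  2308: Sat (+2)  2309: Sun (+1)  2310: Mon (+1)  2311: Tue (+1)  2312: Thu (+2) ✓
  2313: Fri (+1)  2314: Sat (+1)  2315: Sun (+1)  2316: Tue (+2)  2317: Wed (+1)
  2318: Thu (+1) ✓  2319: Fri (+1)  2320: Sun (+2)  2321: Mon (+1)  2322: Tue (+1)
Thursday years: 2295, 2301, 2307, 2312, 2318 — 5 in total.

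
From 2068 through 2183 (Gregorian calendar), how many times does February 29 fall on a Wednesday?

Leap years in 2068–2183: 28 of them.
Feb 29 weekday advances by 5 (mod 7) from one leap year to the next four years later (or differs when a century non-leap intervenes).
Leap-day weekdays: 2068:Wed✓ 2072:Mon 2076:Sat 2080:Thu 2084:Tue 2088:Sun 2092:Fri 2096:Wed✓ 2104:Fri 2108:Wed✓ 2112:Mon 2116:Sat 2120:Thu 2124:Tue 2128:Sun 2132:Fri 2136:Wed✓ 2140:Mon 2144:Sat 2148:Thu 2152:Tue 2156:Sun 2160:Fri 2164:Wed✓ 2168:Mon 2172:Sat 2176:Thu 2180:Tue
Wednesday: 2068, 2096, 2108, 2136, 2164 → 5.

5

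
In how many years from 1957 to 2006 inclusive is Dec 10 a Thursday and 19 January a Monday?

Check each year's weekday for Dec 10 and 19 January:
  1957: Tue/Sat  1958: Wed/Sun  1959: Thu/Mon ✓  1960: Sat/Tue  1961: Sun/Thu  1962: Mon/Fri  1963: Tue/Sat  1964: Thu/Sun  1965: Fri/Tue  1966: Sat/Wed  1967: Sun/Thu  1968: Tue/Fri  1969: Wed/Sun  1970: Thu/Mon ✓  …(22 more)…  1993: Fri/Tue  1994: Sat/Wed  1995: Sun/Thu  1996: Tue/Fri  1997: Wed/Sun  1998: Thu/Mon ✓  1999: Fri/Tue  2000: Sun/Wed  2001: Mon/Fri  2002: Tue/Sat  2003: Wed/Sun  2004: Fri/Mon  2005: Sat/Wed  2006: Sun/Thu
Both conditions hold in: 1959, 1970, 1981, 1987, 1998 — 5.

5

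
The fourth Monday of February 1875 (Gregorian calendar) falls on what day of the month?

22

February 1, 1875 is a Monday, so the first Monday is the 1st.
The fourth Monday is 1 + 21 = 22.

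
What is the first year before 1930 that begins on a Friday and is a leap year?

Jan 1 advances by 2 weekdays after a leap year and by 1 after a common year.
1930: Jan 1 is Wednesday.
1929: Tuesday
1928: Sunday (leap)
1927: Saturday
1926: Friday
1925: Thursday
1924: Tuesday (leap)
1923: Monday
1922: Sunday
1921: Saturday
1920: Thursday (leap)
1919: Wednesday
1918: Tuesday
1917: Monday
1916: Saturday (leap)
1915: Friday
1914: Thursday
1913: Wednesday
1912: Monday (leap)
1911: Sunday
1910: Saturday
1909: Friday
1908: Wednesday (leap)
1907: Tuesday
1906: Monday
1905: Sunday
1904: Friday (leap)
1904 begins on a Friday and is a leap year.

1904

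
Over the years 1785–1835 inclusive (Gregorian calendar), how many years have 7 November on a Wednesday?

Track 7 November's weekday year by year (advancing +1, or +2 across a Feb 29):
  1785: Mon  1786: Tue (+1)  1787: Wed (+1) ✓  1788: Fri (+2)  1789: Sat (+1)
  1790: Sun (+1)  1791: Mon (+1)  1792: Wed (+2) ✓  1793: Thu (+1)  1794: Fri (+1)
  1795: Sat (+1)  1796: Mon (+2)  1797: Tue (+1)  1798: Wed (+1) ✓  … (23 more years) …
  1822: Thu (+1)  1823: Fri (+1)  1824: Sun (+2)  1825: Mon (+1)  1826: Tue (+1)
  1827: Wed (+1) ✓  1828: Fri (+2)  1829: Sat (+1)  1830: Sun (+1)  1831: Mon (+1)
  1832: Wed (+2) ✓  1833: Thu (+1)  1834: Fri (+1)  1835: Sat (+1)
Wednesday years: 1787, 1792, 1798, 1804, 1810, 1821, 1827, 1832 — 8 in total.

8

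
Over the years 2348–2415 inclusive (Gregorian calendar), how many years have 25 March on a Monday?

9

Track 25 March's weekday year by year (advancing +1, or +2 across a Feb 29):
  2348: Thu  2349: Fri (+1)  2350: Sat (+1)  2351: Sun (+1)  2352: Tue (+2)
  2353: Wed (+1)  2354: Thu (+1)  2355: Fri (+1)  2356: Sun (+2)  2357: Mon (+1) ✓
  2358: Tue (+1)  2359: Wed (+1)  2360: Fri (+2)  2361: Sat (+1)  … (40 more years) …
  2402: Mon (+1) ✓  2403: Tue (+1)  2404: Thu (+2)  2405: Fri (+1)  2406: Sat (+1)
  2407: Sun (+1)  2408: Tue (+2)  2409: Wed (+1)  2410: Thu (+1)  2411: Fri (+1)
  2412: Sun (+2)  2413: Mon (+1) ✓  2414: Tue (+1)  2415: Wed (+1)
Monday years: 2357, 2363, 2368, 2374, 2385, 2391, 2396, 2402, 2413 — 9 in total.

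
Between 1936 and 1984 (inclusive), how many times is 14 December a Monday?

Track 14 December's weekday year by year (advancing +1, or +2 across a Feb 29):
  1936: Mon ✓  1937: Tue (+1)  1938: Wed (+1)  1939: Thu (+1)  1940: Sat (+2)
  1941: Sun (+1)  1942: Mon (+1) ✓  1943: Tue (+1)  1944: Thu (+2)  1945: Fri (+1)
  1946: Sat (+1)  1947: Sun (+1)  1948: Tue (+2)  1949: Wed (+1)  … (21 more years) …
  1971: Tue (+1)  1972: Thu (+2)  1973: Fri (+1)  1974: Sat (+1)  1975: Sun (+1)
  1976: Tue (+2)  1977: Wed (+1)  1978: Thu (+1)  1979: Fri (+1)  1980: Sun (+2)
  1981: Mon (+1) ✓  1982: Tue (+1)  1983: Wed (+1)  1984: Fri (+2)
Monday years: 1936, 1942, 1953, 1959, 1964, 1970, 1981 — 7 in total.

7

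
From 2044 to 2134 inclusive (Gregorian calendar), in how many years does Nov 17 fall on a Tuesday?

13

Track Nov 17's weekday year by year (advancing +1, or +2 across a Feb 29):
  2044: Thu  2045: Fri (+1)  2046: Sat (+1)  2047: Sun (+1)  2048: Tue (+2) ✓
  2049: Wed (+1)  2050: Thu (+1)  2051: Fri (+1)  2052: Sun (+2)  2053: Mon (+1)
  2054: Tue (+1) ✓  2055: Wed (+1)  2056: Fri (+2)  2057: Sat (+1)  … (63 more years) …
  2121: Mon (+1)  2122: Tue (+1) ✓  2123: Wed (+1)  2124: Fri (+2)  2125: Sat (+1)
  2126: Sun (+1)  2127: Mon (+1)  2128: Wed (+2)  2129: Thu (+1)  2130: Fri (+1)
  2131: Sat (+1)  2132: Mon (+2)  2133: Tue (+1) ✓  2134: Wed (+1)
Tuesday years: 2048, 2054, 2065, 2071, 2076, 2082, 2093, 2099, 2105, 2111, 2116, 2122, 2133 — 13 in total.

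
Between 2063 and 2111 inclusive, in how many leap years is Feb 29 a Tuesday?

1

Leap years in 2063–2111: 11 of them.
Feb 29 weekday advances by 5 (mod 7) from one leap year to the next four years later (or differs when a century non-leap intervenes).
Leap-day weekdays: 2064:Fri 2068:Wed 2072:Mon 2076:Sat 2080:Thu 2084:Tue✓ 2088:Sun 2092:Fri 2096:Wed 2104:Fri 2108:Wed
Tuesday: 2084 → 1.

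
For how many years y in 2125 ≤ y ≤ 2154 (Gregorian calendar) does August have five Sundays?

12

August has 31 days; it has five Sundays when Sunday falls among the first (month-length − 28) days — i.e. when August 1 is one of Sunday/Saturday/Friday.
August 1 by year: 2125:Wed 2126:Thu 2127:Fri✓ 2128:Sun✓ 2129:Mon 2130:Tue 2131:Wed 2132:Fri✓ 2133:Sat✓ 2134:Sun✓ 2135:Mon 2136:Wed 2137:Thu 2138:Fri✓ 2139:Sat✓ 2140:Mon 2141:Tue 2142:Wed 2143:Thu 2144:Sat✓ 2145:Sun✓ 2146:Mon 2147:Tue 2148:Thu 2149:Fri✓ 2150:Sat✓ 2151:Sun✓ 2152:Tue 2153:Wed 2154:Thu
Years with five Sundays: 2127, 2128, 2132, 2133, 2134, 2138, 2139, 2144, 2145, 2149, 2150, 2151 → 12.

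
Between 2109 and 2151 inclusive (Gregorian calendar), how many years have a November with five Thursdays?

November has 30 days; it has five Thursdays when Thursday falls among the first (month-length − 28) days — i.e. when November 1 is one of Thursday/Wednesday.
November 1 by year: 2109:Fri 2110:Sat 2111:Sun 2112:Tue 2113:Wed✓ 2114:Thu✓ 2115:Fri 2116:Sun 2117:Mon 2118:Tue 2119:Wed✓ 2120:Fri 2121:Sat 2122:Sun 2123:Mon …(13 more)… 2137:Fri 2138:Sat 2139:Sun 2140:Tue 2141:Wed✓ 2142:Thu✓ 2143:Fri 2144:Sun 2145:Mon 2146:Tue 2147:Wed✓ 2148:Fri 2149:Sat 2150:Sun 2151:Mon
Years with five Thursdays: 2113, 2114, 2119, 2124, 2125, 2130, 2131, 2136, 2141, 2142, 2147 → 11.

11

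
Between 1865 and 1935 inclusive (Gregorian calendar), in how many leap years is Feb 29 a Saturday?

3

Leap years in 1865–1935: 16 of them.
Feb 29 weekday advances by 5 (mod 7) from one leap year to the next four years later (or differs when a century non-leap intervenes).
Leap-day weekdays: 1868:Sat✓ 1872:Thu 1876:Tue 1880:Sun 1884:Fri 1888:Wed 1892:Mon 1896:Sat✓ 1904:Mon 1908:Sat✓ 1912:Thu 1916:Tue 1920:Sun 1924:Fri 1928:Wed 1932:Mon
Saturday: 1868, 1896, 1908 → 3.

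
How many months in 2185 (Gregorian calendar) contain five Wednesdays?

4

A month of length L has five Wednesdays iff its first Wednesday is on day ≤ L−28 (so day 1–3 in a 31-day month, 1–2 in a 30-day month, day 1 in a leap February).
Checking each month of 2185: Jan starts Sat (31d); Feb starts Tue (28d); Mar starts Tue (31d) ✓; Apr starts Fri (30d); May starts Sun (31d); Jun starts Wed (30d) ✓; Jul starts Fri (31d); Aug starts Mon (31d) ✓; Sep starts Thu (30d); Oct starts Sat (31d); Nov starts Tue (30d) ✓; Dec starts Thu (31d).
Five-Wednesday months: March, June, August, November → 4.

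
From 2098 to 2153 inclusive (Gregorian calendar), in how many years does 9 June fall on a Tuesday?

Track 9 June's weekday year by year (advancing +1, or +2 across a Feb 29):
  2098: Mon  2099: Tue (+1) ✓  2100: Wed (+1)  2101: Thu (+1)  2102: Fri (+1)
  2103: Sat (+1)  2104: Mon (+2)  2105: Tue (+1) ✓  2106: Wed (+1)  2107: Thu (+1)
  2108: Sat (+2)  2109: Sun (+1)  2110: Mon (+1)  2111: Tue (+1) ✓  … (28 more years) …
  2140: Thu (+2)  2141: Fri (+1)  2142: Sat (+1)  2143: Sun (+1)  2144: Tue (+2) ✓
  2145: Wed (+1)  2146: Thu (+1)  2147: Fri (+1)  2148: Sun (+2)  2149: Mon (+1)
  2150: Tue (+1) ✓  2151: Wed (+1)  2152: Fri (+2)  2153: Sat (+1)
Tuesday years: 2099, 2105, 2111, 2116, 2122, 2133, 2139, 2144, 2150 — 9 in total.

9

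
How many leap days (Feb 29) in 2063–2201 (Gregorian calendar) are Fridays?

6

Leap years in 2063–2201: 33 of them.
Feb 29 weekday advances by 5 (mod 7) from one leap year to the next four years later (or differs when a century non-leap intervenes).
Leap-day weekdays: 2064:Fri✓ 2068:Wed 2072:Mon 2076:Sat 2080:Thu 2084:Tue 2088:Sun 2092:Fri✓ 2096:Wed 2104:Fri✓ 2108:Wed 2112:Mon 2116:Sat …(7 more)… 2148:Thu 2152:Tue 2156:Sun 2160:Fri✓ 2164:Wed 2168:Mon 2172:Sat 2176:Thu 2180:Tue 2184:Sun 2188:Fri✓ 2192:Wed 2196:Mon
Friday: 2064, 2092, 2104, 2132, 2160, 2188 → 6.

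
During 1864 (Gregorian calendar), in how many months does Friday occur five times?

A month of length L has five Fridays iff its first Friday is on day ≤ L−28 (so day 1–3 in a 31-day month, 1–2 in a 30-day month, day 1 in a leap February).
Checking each month of 1864: Jan starts Fri (31d) ✓; Feb starts Mon (29d); Mar starts Tue (31d); Apr starts Fri (30d) ✓; May starts Sun (31d); Jun starts Wed (30d); Jul starts Fri (31d) ✓; Aug starts Mon (31d); Sep starts Thu (30d) ✓; Oct starts Sat (31d); Nov starts Tue (30d); Dec starts Thu (31d) ✓.
Five-Friday months: January, April, July, September, December → 5.

5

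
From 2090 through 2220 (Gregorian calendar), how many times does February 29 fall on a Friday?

5

Leap years in 2090–2220: 31 of them.
Feb 29 weekday advances by 5 (mod 7) from one leap year to the next four years later (or differs when a century non-leap intervenes).
Leap-day weekdays: 2092:Fri✓ 2096:Wed 2104:Fri✓ 2108:Wed 2112:Mon 2116:Sat 2120:Thu 2124:Tue 2128:Sun 2132:Fri✓ 2136:Wed 2140:Mon 2144:Sat …(5 more)… 2168:Mon 2172:Sat 2176:Thu 2180:Tue 2184:Sun 2188:Fri✓ 2192:Wed 2196:Mon 2204:Wed 2208:Mon 2212:Sat 2216:Thu 2220:Tue
Friday: 2092, 2104, 2132, 2160, 2188 → 5.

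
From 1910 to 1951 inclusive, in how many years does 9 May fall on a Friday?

Track 9 May's weekday year by year (advancing +1, or +2 across a Feb 29):
  1910: Mon  1911: Tue (+1)  1912: Thu (+2)  1913: Fri (+1) ✓  1914: Sat (+1)
  1915: Sun (+1)  1916: Tue (+2)  1917: Wed (+1)  1918: Thu (+1)  1919: Fri (+1) ✓
  1920: Sun (+2)  1921: Mon (+1)  1922: Tue (+1)  1923: Wed (+1)  … (14 more years) …
  1938: Mon (+1)  1939: Tue (+1)  1940: Thu (+2)  1941: Fri (+1) ✓  1942: Sat (+1)
  1943: Sun (+1)  1944: Tue (+2)  1945: Wed (+1)  1946: Thu (+1)  1947: Fri (+1) ✓
  1948: Sun (+2)  1949: Mon (+1)  1950: Tue (+1)  1951: Wed (+1)
Friday years: 1913, 1919, 1924, 1930, 1941, 1947 — 6 in total.

6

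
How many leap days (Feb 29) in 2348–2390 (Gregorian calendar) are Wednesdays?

Leap years in 2348–2390: 11 of them.
Feb 29 weekday advances by 5 (mod 7) from one leap year to the next four years later (or differs when a century non-leap intervenes).
Leap-day weekdays: 2348:Sun 2352:Fri 2356:Wed✓ 2360:Mon 2364:Sat 2368:Thu 2372:Tue 2376:Sun 2380:Fri 2384:Wed✓ 2388:Mon
Wednesday: 2356, 2384 → 2.

2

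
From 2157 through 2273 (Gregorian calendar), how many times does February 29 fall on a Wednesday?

Leap years in 2157–2273: 28 of them.
Feb 29 weekday advances by 5 (mod 7) from one leap year to the next four years later (or differs when a century non-leap intervenes).
Leap-day weekdays: 2160:Fri 2164:Wed✓ 2168:Mon 2172:Sat 2176:Thu 2180:Tue 2184:Sun 2188:Fri 2192:Wed✓ 2196:Mon 2204:Wed✓ 2208:Mon 2212:Sat 2216:Thu 2220:Tue 2224:Sun 2228:Fri 2232:Wed✓ 2236:Mon 2240:Sat 2244:Thu 2248:Tue 2252:Sun 2256:Fri 2260:Wed✓ 2264:Mon 2268:Sat 2272:Thu
Wednesday: 2164, 2192, 2204, 2232, 2260 → 5.

5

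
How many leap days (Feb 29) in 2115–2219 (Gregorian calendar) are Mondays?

Leap years in 2115–2219: 25 of them.
Feb 29 weekday advances by 5 (mod 7) from one leap year to the next four years later (or differs when a century non-leap intervenes).
Leap-day weekdays: 2116:Sat 2120:Thu 2124:Tue 2128:Sun 2132:Fri 2136:Wed 2140:Mon✓ 2144:Sat 2148:Thu 2152:Tue 2156:Sun 2160:Fri 2164:Wed 2168:Mon✓ 2172:Sat 2176:Thu 2180:Tue 2184:Sun 2188:Fri 2192:Wed 2196:Mon✓ 2204:Wed 2208:Mon✓ 2212:Sat 2216:Thu
Monday: 2140, 2168, 2196, 2208 → 4.

4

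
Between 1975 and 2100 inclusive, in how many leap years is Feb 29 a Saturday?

Leap years in 1975–2100: 31 of them.
Feb 29 weekday advances by 5 (mod 7) from one leap year to the next four years later (or differs when a century non-leap intervenes).
Leap-day weekdays: 1976:Sun 1980:Fri 1984:Wed 1988:Mon 1992:Sat✓ 1996:Thu 2000:Tue 2004:Sun 2008:Fri 2012:Wed 2016:Mon 2020:Sat✓ 2024:Thu …(5 more)… 2048:Sat✓ 2052:Thu 2056:Tue 2060:Sun 2064:Fri 2068:Wed 2072:Mon 2076:Sat✓ 2080:Thu 2084:Tue 2088:Sun 2092:Fri 2096:Wed
Saturday: 1992, 2020, 2048, 2076 → 4.

4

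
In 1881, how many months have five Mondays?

A month of length L has five Mondays iff its first Monday is on day ≤ L−28 (so day 1–3 in a 31-day month, 1–2 in a 30-day month, day 1 in a leap February).
Checking each month of 1881: Jan starts Sat (31d) ✓; Feb starts Tue (28d); Mar starts Tue (31d); Apr starts Fri (30d); May starts Sun (31d) ✓; Jun starts Wed (30d); Jul starts Fri (31d); Aug starts Mon (31d) ✓; Sep starts Thu (30d); Oct starts Sat (31d) ✓; Nov starts Tue (30d); Dec starts Thu (31d).
Five-Monday months: January, May, August, October → 4.

4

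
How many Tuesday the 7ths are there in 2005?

1

Check the 7th of each month of 2005: Jan 7: Fri, Feb 7: Mon, Mar 7: Mon, Apr 7: Thu, May 7: Sat, Jun 7: Tue, Jul 7: Thu, Aug 7: Sun, Sep 7: Wed, Oct 7: Fri, Nov 7: Mon, Dec 7: Wed.
Tuesday occurs in June — 1 month.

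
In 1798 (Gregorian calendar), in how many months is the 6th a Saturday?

2

Check the 6th of each month of 1798: Jan 6: Sat, Feb 6: Tue, Mar 6: Tue, Apr 6: Fri, May 6: Sun, Jun 6: Wed, Jul 6: Fri, Aug 6: Mon, Sep 6: Thu, Oct 6: Sat, Nov 6: Tue, Dec 6: Thu.
Saturday occurs in January, October — 2 months.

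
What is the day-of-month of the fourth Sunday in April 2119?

23

April 1, 2119 is a Saturday, so the first Sunday is the 2nd.
The fourth Sunday is 2 + 21 = 23.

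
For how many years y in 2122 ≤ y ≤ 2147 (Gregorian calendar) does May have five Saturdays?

May has 31 days; it has five Saturdays when Saturday falls among the first (month-length − 28) days — i.e. when May 1 is one of Saturday/Friday/Thursday.
May 1 by year: 2122:Fri✓ 2123:Sat✓ 2124:Mon 2125:Tue 2126:Wed 2127:Thu✓ 2128:Sat✓ 2129:Sun 2130:Mon 2131:Tue 2132:Thu✓ 2133:Fri✓ 2134:Sat✓ 2135:Sun 2136:Tue 2137:Wed 2138:Thu✓ 2139:Fri✓ 2140:Sun 2141:Mon 2142:Tue 2143:Wed 2144:Fri✓ 2145:Sat✓ 2146:Sun 2147:Mon
Years with five Saturdays: 2122, 2123, 2127, 2128, 2132, 2133, 2134, 2138, 2139, 2144, 2145 → 11.

11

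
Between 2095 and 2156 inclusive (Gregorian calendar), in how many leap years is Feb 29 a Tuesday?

Leap years in 2095–2156: 15 of them.
Feb 29 weekday advances by 5 (mod 7) from one leap year to the next four years later (or differs when a century non-leap intervenes).
Leap-day weekdays: 2096:Wed 2104:Fri 2108:Wed 2112:Mon 2116:Sat 2120:Thu 2124:Tue✓ 2128:Sun 2132:Fri 2136:Wed 2140:Mon 2144:Sat 2148:Thu 2152:Tue✓ 2156:Sun
Tuesday: 2124, 2152 → 2.

2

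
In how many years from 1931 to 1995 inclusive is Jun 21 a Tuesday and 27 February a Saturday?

3

Check each year's weekday for Jun 21 and 27 February:
  1931: Sun/Fri  1932: Tue/Sat ✓  1933: Wed/Mon  1934: Thu/Tue  1935: Fri/Wed  1936: Sun/Thu  1937: Mon/Sat  1938: Tue/Sun  1939: Wed/Mon  1940: Fri/Tue  1941: Sat/Thu  1942: Sun/Fri  1943: Mon/Sat  1944: Wed/Sun  …(37 more)…  1982: Mon/Sat  1983: Tue/Sun  1984: Thu/Mon  1985: Fri/Wed  1986: Sat/Thu  1987: Sun/Fri  1988: Tue/Sat ✓  1989: Wed/Mon  1990: Thu/Tue  1991: Fri/Wed  1992: Sun/Thu  1993: Mon/Sat  1994: Tue/Sun  1995: Wed/Mon
Both conditions hold in: 1932, 1960, 1988 — 3.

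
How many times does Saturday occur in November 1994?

November 1994 has 30 days and begins on Tuesday.
The first Saturday is November 5.
Saturdays fall on 5, 12, 19, 26 — that's 4.

4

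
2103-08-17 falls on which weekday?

Friday

January 1, 2103 is a Monday.
August 17 is day 229 of the year, i.e. 228 days after Jan 1.
228 mod 7 = 4, so advance 4 weekdays from Monday: Friday.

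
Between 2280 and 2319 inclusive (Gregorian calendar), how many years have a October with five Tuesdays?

18

October has 31 days; it has five Tuesdays when Tuesday falls among the first (month-length − 28) days — i.e. when October 1 is one of Tuesday/Monday/Sunday.
October 1 by year: 2280:Fri 2281:Sat 2282:Sun✓ 2283:Mon✓ 2284:Wed 2285:Thu 2286:Fri 2287:Sat 2288:Mon✓ 2289:Tue✓ 2290:Wed 2291:Thu 2292:Sat 2293:Sun✓ 2294:Mon✓ …(10 more)… 2305:Sun✓ 2306:Mon✓ 2307:Tue✓ 2308:Thu 2309:Fri 2310:Sat 2311:Sun✓ 2312:Tue✓ 2313:Wed 2314:Thu 2315:Fri 2316:Sun✓ 2317:Mon✓ 2318:Tue✓ 2319:Wed
Years with five Tuesdays: 2282, 2283, 2288, 2289, 2293, 2294, 2295, 2299, 2300, 2301, 2305, 2306, 2307, 2311, 2312, 2316, 2317, 2318 → 18.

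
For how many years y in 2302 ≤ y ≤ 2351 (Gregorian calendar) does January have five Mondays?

January has 31 days; it has five Mondays when Monday falls among the first (month-length − 28) days — i.e. when January 1 is one of Monday/Sunday/Saturday.
January 1 by year: 2302:Wed 2303:Thu 2304:Fri 2305:Sun✓ 2306:Mon✓ 2307:Tue 2308:Wed 2309:Fri 2310:Sat✓ 2311:Sun✓ 2312:Mon✓ 2313:Wed 2314:Thu 2315:Fri 2316:Sat✓ …(20 more)… 2337:Fri 2338:Sat✓ 2339:Sun✓ 2340:Mon✓ 2341:Wed 2342:Thu 2343:Fri 2344:Sat✓ 2345:Mon✓ 2346:Tue 2347:Wed 2348:Thu 2349:Sat✓ 2350:Sun✓ 2351:Mon✓
Years with five Mondays: 2305, 2306, 2310, 2311, 2312, 2316, 2317, 2321, 2322, 2323, 2327, 2328, 2333, 2334, 2338, 2339, 2340, 2344, 2345, 2349, 2350, 2351 → 22.

22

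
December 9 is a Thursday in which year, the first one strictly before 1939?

1937

From one year to the next, a fixed date's weekday advances by 1, or by 2 when a Feb 29 lies between the two dates.
1939: December 9 is Saturday.
1938: Friday (−1)
1937: Thursday (−1)
December 9 falls on a Thursday in 1937.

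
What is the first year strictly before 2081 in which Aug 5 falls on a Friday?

From one year to the next, a fixed date's weekday advances by 1, or by 2 when a Feb 29 lies between the two dates.
2081: August 5 is Tuesday.
2080: Monday (−1)
2079: Saturday (−2)
2078: Friday (−1)
Aug 5 falls on a Friday in 2078.

2078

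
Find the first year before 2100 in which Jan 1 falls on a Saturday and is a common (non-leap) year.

2095

Jan 1 advances by 2 weekdays after a leap year and by 1 after a common year.
2100: Jan 1 is Friday.
2099: Thursday
2098: Wednesday
2097: Tuesday
2096: Sunday (leap)
2095: Saturday
2095 begins on a Saturday and is a common year.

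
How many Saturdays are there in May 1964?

5

May 1964 has 31 days and begins on Friday.
The first Saturday is May 2.
Saturdays fall on 2, 9, 16, 23, 30 — that's 5.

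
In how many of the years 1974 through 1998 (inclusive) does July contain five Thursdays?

July has 31 days; it has five Thursdays when Thursday falls among the first (month-length − 28) days — i.e. when July 1 is one of Thursday/Wednesday/Tuesday.
July 1 by year: 1974:Mon 1975:Tue✓ 1976:Thu✓ 1977:Fri 1978:Sat 1979:Sun 1980:Tue✓ 1981:Wed✓ 1982:Thu✓ 1983:Fri 1984:Sun 1985:Mon 1986:Tue✓ 1987:Wed✓ 1988:Fri 1989:Sat 1990:Sun 1991:Mon 1992:Wed✓ 1993:Thu✓ 1994:Fri 1995:Sat 1996:Mon 1997:Tue✓ 1998:Wed✓
Years with five Thursdays: 1975, 1976, 1980, 1981, 1982, 1986, 1987, 1992, 1993, 1997, 1998 → 11.

11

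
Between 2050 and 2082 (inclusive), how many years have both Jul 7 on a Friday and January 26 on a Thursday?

4

Check each year's weekday for Jul 7 and January 26:
  2050: Thu/Wed  2051: Fri/Thu ✓  2052: Sun/Fri  2053: Mon/Sun  2054: Tue/Mon  2055: Wed/Tue  2056: Fri/Wed  2057: Sat/Fri  2058: Sun/Sat  2059: Mon/Sun  2060: Wed/Mon  2061: Thu/Wed  2062: Fri/Thu ✓  2063: Sat/Fri  …(5 more)…  2069: Sun/Sat  2070: Mon/Sun  2071: Tue/Mon  2072: Thu/Tue  2073: Fri/Thu ✓  2074: Sat/Fri  2075: Sun/Sat  2076: Tue/Sun  2077: Wed/Tue  2078: Thu/Wed  2079: Fri/Thu ✓  2080: Sun/Fri  2081: Mon/Sun  2082: Tue/Mon
Both conditions hold in: 2051, 2062, 2073, 2079 — 4.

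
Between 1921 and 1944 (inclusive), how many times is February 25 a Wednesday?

Track February 25's weekday year by year (advancing +1, or +2 across a Feb 29):
  1921: Fri  1922: Sat (+1)  1923: Sun (+1)  1924: Mon (+1)  1925: Wed (+2) ✓
  1926: Thu (+1)  1927: Fri (+1)  1928: Sat (+1)  1929: Mon (+2)  1930: Tue (+1)
  1931: Wed (+1) ✓  1932: Thu (+1)  1933: Sat (+2)  1934: Sun (+1)  1935: Mon (+1)
  1936: Tue (+1)  1937: Thu (+2)  1938: Fri (+1)  1939: Sat (+1)  1940: Sun (+1)
  1941: Tue (+2)  1942: Wed (+1) ✓  1943: Thu (+1)  1944: Fri (+1)
Wednesday years: 1925, 1931, 1942 — 3 in total.

3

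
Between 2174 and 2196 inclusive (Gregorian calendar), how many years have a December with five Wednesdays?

10

December has 31 days; it has five Wednesdays when Wednesday falls among the first (month-length − 28) days — i.e. when December 1 is one of Wednesday/Tuesday/Monday.
December 1 by year: 2174:Thu 2175:Fri 2176:Sun 2177:Mon✓ 2178:Tue✓ 2179:Wed✓ 2180:Fri 2181:Sat 2182:Sun 2183:Mon✓ 2184:Wed✓ 2185:Thu 2186:Fri 2187:Sat 2188:Mon✓ 2189:Tue✓ 2190:Wed✓ 2191:Thu 2192:Sat 2193:Sun 2194:Mon✓ 2195:Tue✓ 2196:Thu
Years with five Wednesdays: 2177, 2178, 2179, 2183, 2184, 2188, 2189, 2190, 2194, 2195 → 10.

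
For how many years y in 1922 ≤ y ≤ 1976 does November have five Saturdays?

November has 30 days; it has five Saturdays when Saturday falls among the first (month-length − 28) days — i.e. when November 1 is one of Saturday/Friday.
November 1 by year: 1922:Wed 1923:Thu 1924:Sat✓ 1925:Sun 1926:Mon 1927:Tue 1928:Thu 1929:Fri✓ 1930:Sat✓ 1931:Sun 1932:Tue 1933:Wed 1934:Thu 1935:Fri✓ 1936:Sun …(25 more)… 1962:Thu 1963:Fri✓ 1964:Sun 1965:Mon 1966:Tue 1967:Wed 1968:Fri✓ 1969:Sat✓ 1970:Sun 1971:Mon 1972:Wed 1973:Thu 1974:Fri✓ 1975:Sat✓ 1976:Mon
Years with five Saturdays: 1924, 1929, 1930, 1935, 1940, 1941, 1946, 1947, 1952, 1957, 1958, 1963, 1968, 1969, 1974, 1975 → 16.

16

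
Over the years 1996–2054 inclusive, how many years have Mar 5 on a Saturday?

Track Mar 5's weekday year by year (advancing +1, or +2 across a Feb 29):
  1996: Tue  1997: Wed (+1)  1998: Thu (+1)  1999: Fri (+1)  2000: Sun (+2)
  2001: Mon (+1)  2002: Tue (+1)  2003: Wed (+1)  2004: Fri (+2)  2005: Sat (+1) ✓
  2006: Sun (+1)  2007: Mon (+1)  2008: Wed (+2)  2009: Thu (+1)  … (31 more years) …
  2041: Tue (+1)  2042: Wed (+1)  2043: Thu (+1)  2044: Sat (+2) ✓  2045: Sun (+1)
  2046: Mon (+1)  2047: Tue (+1)  2048: Thu (+2)  2049: Fri (+1)  2050: Sat (+1) ✓
  2051: Sun (+1)  2052: Tue (+2)  2053: Wed (+1)  2054: Thu (+1)
Saturday years: 2005, 2011, 2016, 2022, 2033, 2039, 2044, 2050 — 8 in total.

8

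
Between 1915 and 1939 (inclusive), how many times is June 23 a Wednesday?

Track June 23's weekday year by year (advancing +1, or +2 across a Feb 29):
  1915: Wed ✓  1916: Fri (+2)  1917: Sat (+1)  1918: Sun (+1)  1919: Mon (+1)
  1920: Wed (+2) ✓  1921: Thu (+1)  1922: Fri (+1)  1923: Sat (+1)  1924: Mon (+2)
  1925: Tue (+1)  1926: Wed (+1) ✓  1927: Thu (+1)  1928: Sat (+2)  1929: Sun (+1)
  1930: Mon (+1)  1931: Tue (+1)  1932: Thu (+2)  1933: Fri (+1)  1934: Sat (+1)
  1935: Sun (+1)  1936: Tue (+2)  1937: Wed (+1) ✓  1938: Thu (+1)  1939: Fri (+1)
Wednesday years: 1915, 1920, 1926, 1937 — 4 in total.

4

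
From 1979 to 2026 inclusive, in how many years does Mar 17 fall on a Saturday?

Track Mar 17's weekday year by year (advancing +1, or +2 across a Feb 29):
  1979: Sat ✓  1980: Mon (+2)  1981: Tue (+1)  1982: Wed (+1)  1983: Thu (+1)
  1984: Sat (+2) ✓  1985: Sun (+1)  1986: Mon (+1)  1987: Tue (+1)  1988: Thu (+2)
  1989: Fri (+1)  1990: Sat (+1) ✓  1991: Sun (+1)  1992: Tue (+2)  … (20 more years) …
  2013: Sun (+1)  2014: Mon (+1)  2015: Tue (+1)  2016: Thu (+2)  2017: Fri (+1)
  2018: Sat (+1) ✓  2019: Sun (+1)  2020: Tue (+2)  2021: Wed (+1)  2022: Thu (+1)
  2023: Fri (+1)  2024: Sun (+2)  2025: Mon (+1)  2026: Tue (+1)
Saturday years: 1979, 1984, 1990, 2001, 2007, 2012, 2018 — 7 in total.

7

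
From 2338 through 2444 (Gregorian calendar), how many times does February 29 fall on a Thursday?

Leap years in 2338–2444: 27 of them.
Feb 29 weekday advances by 5 (mod 7) from one leap year to the next four years later (or differs when a century non-leap intervenes).
Leap-day weekdays: 2340:Thu✓ 2344:Tue 2348:Sun 2352:Fri 2356:Wed 2360:Mon 2364:Sat 2368:Thu✓ 2372:Tue 2376:Sun 2380:Fri 2384:Wed 2388:Mon 2392:Sat 2396:Thu✓ 2400:Tue 2404:Sun 2408:Fri 2412:Wed 2416:Mon 2420:Sat 2424:Thu✓ 2428:Tue 2432:Sun 2436:Fri 2440:Wed 2444:Mon
Thursday: 2340, 2368, 2396, 2424 → 4.

4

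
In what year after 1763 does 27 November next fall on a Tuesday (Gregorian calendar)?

From one year to the next, a fixed date's weekday advances by 1, or by 2 when a Feb 29 lies between the two dates.
1763: November 27 is Sunday.
1764: Tuesday (+2)
27 November falls on a Tuesday in 1764.

1764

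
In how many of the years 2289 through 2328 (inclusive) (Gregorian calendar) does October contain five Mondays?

October has 31 days; it has five Mondays when Monday falls among the first (month-length − 28) days — i.e. when October 1 is one of Monday/Sunday/Saturday.
October 1 by year: 2289:Tue 2290:Wed 2291:Thu 2292:Sat✓ 2293:Sun✓ 2294:Mon✓ 2295:Tue 2296:Thu 2297:Fri 2298:Sat✓ 2299:Sun✓ 2300:Mon✓ 2301:Tue 2302:Wed 2303:Thu …(10 more)… 2314:Thu 2315:Fri 2316:Sun✓ 2317:Mon✓ 2318:Tue 2319:Wed 2320:Fri 2321:Sat✓ 2322:Sun✓ 2323:Mon✓ 2324:Wed 2325:Thu 2326:Fri 2327:Sat✓ 2328:Mon✓
Years with five Mondays: 2292, 2293, 2294, 2298, 2299, 2300, 2304, 2305, 2306, 2310, 2311, 2316, 2317, 2321, 2322, 2323, 2327, 2328 → 18.

18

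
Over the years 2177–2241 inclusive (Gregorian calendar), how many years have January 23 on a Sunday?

8

Track January 23's weekday year by year (advancing +1, or +2 across a Feb 29):
  2177: Thu  2178: Fri (+1)  2179: Sat (+1)  2180: Sun (+1) ✓  2181: Tue (+2)
  2182: Wed (+1)  2183: Thu (+1)  2184: Fri (+1)  2185: Sun (+2) ✓  2186: Mon (+1)
  2187: Tue (+1)  2188: Wed (+1)  2189: Fri (+2)  2190: Sat (+1)  … (37 more years) …
  2228: Wed (+1)  2229: Fri (+2)  2230: Sat (+1)  2231: Sun (+1) ✓  2232: Mon (+1)
  2233: Wed (+2)  2234: Thu (+1)  2235: Fri (+1)  2236: Sat (+1)  2237: Mon (+2)
  2238: Tue (+1)  2239: Wed (+1)  2240: Thu (+1)  2241: Sat (+2)
Sunday years: 2180, 2185, 2191, 2203, 2214, 2220, 2225, 2231 — 8 in total.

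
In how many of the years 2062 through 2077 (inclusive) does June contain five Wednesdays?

June has 30 days; it has five Wednesdays when Wednesday falls among the first (month-length − 28) days — i.e. when June 1 is one of Wednesday/Tuesday.
June 1 by year: 2062:Thu 2063:Fri 2064:Sun 2065:Mon 2066:Tue✓ 2067:Wed✓ 2068:Fri 2069:Sat 2070:Sun 2071:Mon 2072:Wed✓ 2073:Thu 2074:Fri 2075:Sat 2076:Mon 2077:Tue✓
Years with five Wednesdays: 2066, 2067, 2072, 2077 → 4.

4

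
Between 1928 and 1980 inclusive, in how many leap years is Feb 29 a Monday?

Leap years in 1928–1980: 14 of them.
Feb 29 weekday advances by 5 (mod 7) from one leap year to the next four years later (or differs when a century non-leap intervenes).
Leap-day weekdays: 1928:Wed 1932:Mon✓ 1936:Sat 1940:Thu 1944:Tue 1948:Sun 1952:Fri 1956:Wed 1960:Mon✓ 1964:Sat 1968:Thu 1972:Tue 1976:Sun 1980:Fri
Monday: 1932, 1960 → 2.

2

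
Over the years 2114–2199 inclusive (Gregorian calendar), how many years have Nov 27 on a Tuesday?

13

Track Nov 27's weekday year by year (advancing +1, or +2 across a Feb 29):
  2114: Tue ✓  2115: Wed (+1)  2116: Fri (+2)  2117: Sat (+1)  2118: Sun (+1)
  2119: Mon (+1)  2120: Wed (+2)  2121: Thu (+1)  2122: Fri (+1)  2123: Sat (+1)
  2124: Mon (+2)  2125: Tue (+1) ✓  2126: Wed (+1)  2127: Thu (+1)  … (58 more years) …
  2186: Mon (+1)  2187: Tue (+1) ✓  2188: Thu (+2)  2189: Fri (+1)  2190: Sat (+1)
  2191: Sun (+1)  2192: Tue (+2) ✓  2193: Wed (+1)  2194: Thu (+1)  2195: Fri (+1)
  2196: Sun (+2)  2197: Mon (+1)  2198: Tue (+1) ✓  2199: Wed (+1)
Tuesday years: 2114, 2125, 2131, 2136, 2142, 2153, 2159, 2164, 2170, 2181, 2187, 2192, 2198 — 13 in total.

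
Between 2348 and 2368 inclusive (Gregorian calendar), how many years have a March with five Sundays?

8

March has 31 days; it has five Sundays when Sunday falls among the first (month-length − 28) days — i.e. when March 1 is one of Sunday/Saturday/Friday.
March 1 by year: 2348:Mon 2349:Tue 2350:Wed 2351:Thu 2352:Sat✓ 2353:Sun✓ 2354:Mon 2355:Tue 2356:Thu 2357:Fri✓ 2358:Sat✓ 2359:Sun✓ 2360:Tue 2361:Wed 2362:Thu 2363:Fri✓ 2364:Sun✓ 2365:Mon 2366:Tue 2367:Wed 2368:Fri✓
Years with five Sundays: 2352, 2353, 2357, 2358, 2359, 2363, 2364, 2368 → 8.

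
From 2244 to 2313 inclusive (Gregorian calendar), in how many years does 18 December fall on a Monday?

10

Track 18 December's weekday year by year (advancing +1, or +2 across a Feb 29):
  2244: Wed  2245: Thu (+1)  2246: Fri (+1)  2247: Sat (+1)  2248: Mon (+2) ✓
  2249: Tue (+1)  2250: Wed (+1)  2251: Thu (+1)  2252: Sat (+2)  2253: Sun (+1)
  2254: Mon (+1) ✓  2255: Tue (+1)  2256: Thu (+2)  2257: Fri (+1)  … (42 more years) …
  2300: Tue (+1)  2301: Wed (+1)  2302: Thu (+1)  2303: Fri (+1)  2304: Sun (+2)
  2305: Mon (+1) ✓  2306: Tue (+1)  2307: Wed (+1)  2308: Fri (+2)  2309: Sat (+1)
  2310: Sun (+1)  2311: Mon (+1) ✓  2312: Wed (+2)  2313: Thu (+1)
Monday years: 2248, 2254, 2265, 2271, 2276, 2282, 2293, 2299, 2305, 2311 — 10 in total.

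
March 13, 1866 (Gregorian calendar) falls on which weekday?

January 1, 1866 is a Monday.
March 13 is day 72 of the year, i.e. 71 days after Jan 1.
71 mod 7 = 1, so advance 1 weekday from Monday: Tuesday.

Tuesday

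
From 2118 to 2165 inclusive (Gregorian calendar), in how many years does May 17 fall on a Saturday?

7

Track May 17's weekday year by year (advancing +1, or +2 across a Feb 29):
  2118: Tue  2119: Wed (+1)  2120: Fri (+2)  2121: Sat (+1) ✓  2122: Sun (+1)
  2123: Mon (+1)  2124: Wed (+2)  2125: Thu (+1)  2126: Fri (+1)  2127: Sat (+1) ✓
  2128: Mon (+2)  2129: Tue (+1)  2130: Wed (+1)  2131: Thu (+1)  … (20 more years) …
  2152: Wed (+2)  2153: Thu (+1)  2154: Fri (+1)  2155: Sat (+1) ✓  2156: Mon (+2)
  2157: Tue (+1)  2158: Wed (+1)  2159: Thu (+1)  2160: Sat (+2) ✓  2161: Sun (+1)
  2162: Mon (+1)  2163: Tue (+1)  2164: Thu (+2)  2165: Fri (+1)
Saturday years: 2121, 2127, 2132, 2138, 2149, 2155, 2160 — 7 in total.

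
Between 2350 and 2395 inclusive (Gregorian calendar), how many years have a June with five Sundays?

12

June has 30 days; it has five Sundays when Sunday falls among the first (month-length − 28) days — i.e. when June 1 is one of Sunday/Saturday.
June 1 by year: 2350:Thu 2351:Fri 2352:Sun✓ 2353:Mon 2354:Tue 2355:Wed 2356:Fri 2357:Sat✓ 2358:Sun✓ 2359:Mon 2360:Wed 2361:Thu 2362:Fri 2363:Sat✓ 2364:Mon …(16 more)… 2381:Mon 2382:Tue 2383:Wed 2384:Fri 2385:Sat✓ 2386:Sun✓ 2387:Mon 2388:Wed 2389:Thu 2390:Fri 2391:Sat✓ 2392:Mon 2393:Tue 2394:Wed 2395:Thu
Years with five Sundays: 2352, 2357, 2358, 2363, 2368, 2369, 2374, 2375, 2380, 2385, 2386, 2391 → 12.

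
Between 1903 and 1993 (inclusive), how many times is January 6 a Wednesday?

14

Track January 6's weekday year by year (advancing +1, or +2 across a Feb 29):
  1903: Tue  1904: Wed (+1) ✓  1905: Fri (+2)  1906: Sat (+1)  1907: Sun (+1)
  1908: Mon (+1)  1909: Wed (+2) ✓  1910: Thu (+1)  1911: Fri (+1)  1912: Sat (+1)
  1913: Mon (+2)  1914: Tue (+1)  1915: Wed (+1) ✓  1916: Thu (+1)  … (63 more years) …
  1980: Sun (+1)  1981: Tue (+2)  1982: Wed (+1) ✓  1983: Thu (+1)  1984: Fri (+1)
  1985: Sun (+2)  1986: Mon (+1)  1987: Tue (+1)  1988: Wed (+1) ✓  1989: Fri (+2)
  1990: Sat (+1)  1991: Sun (+1)  1992: Mon (+1)  1993: Wed (+2) ✓
Wednesday years: 1904, 1909, 1915, 1926, 1932, 1937, 1943, 1954, 1960, 1965, 1971, 1982, 1988, 1993 — 14 in total.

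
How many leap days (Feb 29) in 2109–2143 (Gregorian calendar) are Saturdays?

1

Leap years in 2109–2143: 8 of them.
Feb 29 weekday advances by 5 (mod 7) from one leap year to the next four years later (or differs when a century non-leap intervenes).
Leap-day weekdays: 2112:Mon 2116:Sat✓ 2120:Thu 2124:Tue 2128:Sun 2132:Fri 2136:Wed 2140:Mon
Saturday: 2116 → 1.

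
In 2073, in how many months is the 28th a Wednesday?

1

Check the 28th of each month of 2073: Jan 28: Sat, Feb 28: Tue, Mar 28: Tue, Apr 28: Fri, May 28: Sun, Jun 28: Wed, Jul 28: Fri, Aug 28: Mon, Sep 28: Thu, Oct 28: Sat, Nov 28: Tue, Dec 28: Thu.
Wednesday occurs in June — 1 month.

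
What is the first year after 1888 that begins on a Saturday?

1898

Jan 1 advances by 2 weekdays after a leap year and by 1 after a common year.
1888: Jan 1 is Sunday (leap).
1889: Tuesday
1890: Wednesday
1891: Thursday
1892: Friday (leap)
1893: Sunday
1894: Monday
1895: Tuesday
1896: Wednesday (leap)
1897: Friday
1898: Saturday
1898 begins on a Saturday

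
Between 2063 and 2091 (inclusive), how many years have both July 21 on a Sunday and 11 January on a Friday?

Check each year's weekday for July 21 and 11 January:
  2063: Sat/Thu  2064: Mon/Fri  2065: Tue/Sun  2066: Wed/Mon  2067: Thu/Tue  2068: Sat/Wed  2069: Sun/Fri ✓  2070: Mon/Sat  2071: Tue/Sun  2072: Thu/Mon  2073: Fri/Wed  2074: Sat/Thu  2075: Sun/Fri ✓  2076: Tue/Sat  2077: Wed/Mon  2078: Thu/Tue  2079: Fri/Wed  2080: Sun/Thu  2081: Mon/Sat  2082: Tue/Sun  2083: Wed/Mon  2084: Fri/Tue  2085: Sat/Thu  2086: Sun/Fri ✓  2087: Mon/Sat  2088: Wed/Sun  2089: Thu/Tue  2090: Fri/Wed  2091: Sat/Thu
Both conditions hold in: 2069, 2075, 2086 — 3.

3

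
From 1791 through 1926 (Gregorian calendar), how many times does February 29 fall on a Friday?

4

Leap years in 1791–1926: 32 of them.
Feb 29 weekday advances by 5 (mod 7) from one leap year to the next four years later (or differs when a century non-leap intervenes).
Leap-day weekdays: 1792:Wed 1796:Mon 1804:Wed 1808:Mon 1812:Sat 1816:Thu 1820:Tue 1824:Sun 1828:Fri✓ 1832:Wed 1836:Mon 1840:Sat 1844:Thu …(6 more)… 1872:Thu 1876:Tue 1880:Sun 1884:Fri✓ 1888:Wed 1892:Mon 1896:Sat 1904:Mon 1908:Sat 1912:Thu 1916:Tue 1920:Sun 1924:Fri✓
Friday: 1828, 1856, 1884, 1924 → 4.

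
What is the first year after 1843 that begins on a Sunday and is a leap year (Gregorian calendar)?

1860

Jan 1 advances by 2 weekdays after a leap year and by 1 after a common year.
1843: Jan 1 is Sunday.
1844: Monday (leap)
1845: Wednesday
1846: Thursday
1847: Friday
1848: Saturday (leap)
1849: Monday
1850: Tuesday
1851: Wednesday
1852: Thursday (leap)
1853: Saturday
1854: Sunday
1855: Monday
1856: Tuesday (leap)
1857: Thursday
1858: Friday
1859: Saturday
1860: Sunday (leap)
1860 begins on a Sunday and is a leap year.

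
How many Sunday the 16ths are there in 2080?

1

Check the 16th of each month of 2080: Jan 16: Tue, Feb 16: Fri, Mar 16: Sat, Apr 16: Tue, May 16: Thu, Jun 16: Sun, Jul 16: Tue, Aug 16: Fri, Sep 16: Mon, Oct 16: Wed, Nov 16: Sat, Dec 16: Mon.
Sunday occurs in June — 1 month.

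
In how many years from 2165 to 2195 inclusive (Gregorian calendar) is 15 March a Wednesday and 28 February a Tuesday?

Check each year's weekday for 15 March and 28 February:
  2165: Fri/Thu  2166: Sat/Fri  2167: Sun/Sat  2168: Tue/Sun  2169: Wed/Tue ✓  2170: Thu/Wed  2171: Fri/Thu  2172: Sun/Fri  2173: Mon/Sun  2174: Tue/Mon  2175: Wed/Tue ✓  2176: Fri/Wed  2177: Sat/Fri  2178: Sun/Sat  …(3 more)…  2182: Fri/Thu  2183: Sat/Fri  2184: Mon/Sat  2185: Tue/Mon  2186: Wed/Tue ✓  2187: Thu/Wed  2188: Sat/Thu  2189: Sun/Sat  2190: Mon/Sun  2191: Tue/Mon  2192: Thu/Tue  2193: Fri/Thu  2194: Sat/Fri  2195: Sun/Sat
Both conditions hold in: 2169, 2175, 2186 — 3.

3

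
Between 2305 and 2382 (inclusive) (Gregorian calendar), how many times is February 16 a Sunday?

Track February 16's weekday year by year (advancing +1, or +2 across a Feb 29):
  2305: Thu  2306: Fri (+1)  2307: Sat (+1)  2308: Sun (+1) ✓  2309: Tue (+2)
  2310: Wed (+1)  2311: Thu (+1)  2312: Fri (+1)  2313: Sun (+2) ✓  2314: Mon (+1)
  2315: Tue (+1)  2316: Wed (+1)  2317: Fri (+2)  2318: Sat (+1)  … (50 more years) …
  2369: Sun (+2) ✓  2370: Mon (+1)  2371: Tue (+1)  2372: Wed (+1)  2373: Fri (+2)
  2374: Sat (+1)  2375: Sun (+1) ✓  2376: Mon (+1)  2377: Wed (+2)  2378: Thu (+1)
  2379: Fri (+1)  2380: Sat (+1)  2381: Mon (+2)  2382: Tue (+1)
Sunday years: 2308, 2313, 2319, 2330, 2336, 2341, 2347, 2358, 2364, 2369, 2375 — 11 in total.

11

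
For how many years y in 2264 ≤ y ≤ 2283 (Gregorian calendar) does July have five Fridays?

8

July has 31 days; it has five Fridays when Friday falls among the first (month-length − 28) days — i.e. when July 1 is one of Friday/Thursday/Wednesday.
July 1 by year: 2264:Fri✓ 2265:Sat 2266:Sun 2267:Mon 2268:Wed✓ 2269:Thu✓ 2270:Fri✓ 2271:Sat 2272:Mon 2273:Tue 2274:Wed✓ 2275:Thu✓ 2276:Sat 2277:Sun 2278:Mon 2279:Tue 2280:Thu✓ 2281:Fri✓ 2282:Sat 2283:Sun
Years with five Fridays: 2264, 2268, 2269, 2270, 2274, 2275, 2280, 2281 → 8.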